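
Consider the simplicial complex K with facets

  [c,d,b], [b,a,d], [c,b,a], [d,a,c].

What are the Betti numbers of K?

We work with the vertex ordering a < b < c < d. The simplices of K, each written with vertices in increasing order, are:

  0-simplices (4): a, b, c, d
  1-simplices (6): ab, ac, ad, bc, bd, cd
  2-simplices (4): abc, abd, acd, bcd

so the chain groups are C_0 ≅ Z^4, C_1 ≅ Z^6, C_2 ≅ Z^4.

Boundary ∂_1: C_1 → C_0 maps an edge to its endpoints' difference, ∂[p,q] = q − p.
This gives a 4×6 integer matrix of rank 3; reducing to Smith normal form yields diagonal entries (1,1,1).

The boundary map ∂_2: C_2 → C_1 maps a triangle to the signed sum of its edges. For instance
  ∂bcd = cd − bd + bc,
  ∂abd = bd − ad + ab.
The 6×4 boundary matrix has rank 3 and Smith normal form diag(1,1,1).

Computing H_k = (kernel of ∂_k) / (image of ∂_{k+1}):

  H_0: rank C_0 − rank ∂_1 = 4 − 3 = 1, and the invariant factors of ∂_1 are all 1, so H_0 = Z.
  H_1: rank ker ∂_1 − rank ∂_2 = (6 − 3) − 3 = 0, and the invariant factors of ∂_2 are all 1, so H_1 = 0.
  H_2: rank ker ∂_2 − rank ∂_3 = (4 − 3) − 0 = 1, and there is no ∂_3, so H_2 = Z.

Hence the Betti numbers are b_0 = 1, b_1 = 0, b_2 = 1.

b_0 = 1, b_1 = 0, b_2 = 1.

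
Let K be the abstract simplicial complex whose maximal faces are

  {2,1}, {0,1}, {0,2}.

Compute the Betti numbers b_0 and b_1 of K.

b_0 = 1, b_1 = 1.

Fix the vertex order 0 < 1 < 2 and write every simplex with vertices in increasing order. Then dim K = 1 and the simplices of K are:

  0-simplices (3): [0], [1], [2]
  1-simplices (3): [0,1], [0,2], [1,2]

Hence C_0 ≅ Z^3, C_1 ≅ Z^3.

∂_1: C_1 → C_0 is given by ∂[p,q] = [q] − [p].
The 3×3 boundary matrix has rank 2 and Smith normal form diag(1,1).

Computing H_k = (kernel of ∂_k) / (image of ∂_{k+1}):

  H_0: rank C_0 − rank ∂_1 = 3 − 2 = 1, and the invariant factors of ∂_1 are all 1, so H_0 = Z.
  H_1: rank ker ∂_1 − rank ∂_2 = (3 − 2) − 0 = 1, and there is no ∂_2, so H_1 = Z.

(K is a triangulation of the circle S^1.)

Hence the Betti numbers are b_0 = 1, b_1 = 1.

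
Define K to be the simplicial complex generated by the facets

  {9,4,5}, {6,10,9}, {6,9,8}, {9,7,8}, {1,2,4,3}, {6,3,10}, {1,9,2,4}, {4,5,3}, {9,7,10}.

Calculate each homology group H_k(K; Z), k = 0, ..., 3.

Take the total order 1 < 2 < 3 < 4 < 5 < 6 < 7 < 8 < 9 < 10 on the vertex set. Then K (dimension 3) consists of the simplices:

  0-simplices (10): [1], [2], [3], [4], [5], [6], [7], [8], [9], [10]
  1-simplices (22): [1,2], [1,3], [1,4], [1,9], [2,3], [2,4], [2,9], [3,4], [3,5], [3,6], [3,10], [4,5], [4,9], [5,9], [6,8], [6,9], [6,10], [7,8], [7,9], [7,10], [8,9], [9,10]
  2-simplices (14): [1,2,3], [1,2,4], [1,2,9], [1,3,4], [1,4,9], [2,3,4], [2,4,9], [3,4,5], [3,6,10], [4,5,9], [6,8,9], [6,9,10], [7,8,9], [7,9,10]
  3-simplices (2): [1,2,3,4], [1,2,4,9]

giving chain groups C_0 ≅ Z^10, C_1 ≅ Z^22, C_2 ≅ Z^14, C_3 ≅ Z^2.

Boundary ∂_1: C_1 → C_0 is given by ∂[p,q] = [q] − [p]. For instance
  ∂[1,3] = [3] − [1].
This gives a 10×22 integer matrix of rank 9; reducing to Smith normal form yields diagonal entries (1,1,1,1,1,1,1,1,1).

∂_2: C_2 → C_1 maps a triangle to the signed sum of its edges. For instance
  ∂[1,4,9] = [4,9] − [1,9] + [1,4],
  ∂[1,2,4] = [2,4] − [1,4] + [1,2].
As a 22×14 matrix over Z this has rank 12, with invariant factors (1,1,1,1,1,1,1,1,1,1,1,1).

The boundary map ∂_3: C_3 → C_2 sends each 3-simplex σ to the alternating sum Σ_i (−1)^i (σ with its i-th vertex removed). For instance
  ∂[1,2,4,9] = [2,4,9] − [1,4,9] + [1,2,9] − [1,2,4],
  ∂[1,2,3,4] = [2,3,4] − [1,3,4] + [1,2,4] − [1,2,3].
The 14×2 boundary matrix has rank 2 and Smith normal form diag(1,1).

Computing H_k = (kernel of ∂_k) / (image of ∂_{k+1}):

  H_0: rank C_0 − rank ∂_1 = 10 − 9 = 1, and the invariant factors of ∂_1 are all 1, so H_0 = Z.
  H_1: rank ker ∂_1 − rank ∂_2 = (22 − 9) − 12 = 1, and the invariant factors of ∂_2 are all 1, so H_1 = Z.
  H_2: rank ker ∂_2 − rank ∂_3 = (14 − 12) − 2 = 0, and the invariant factors of ∂_3 are all 1, so H_2 = 0.
  H_3: rank ker ∂_3 − rank ∂_4 = (2 − 2) − 0 = 0, and there is no ∂_4, so H_3 = 0.

As a check, the Euler characteristic is 10 − 22 + 14 − 2 = 0, which agrees with 1 − 1 + 0 − 0 = 0.

H_0 = Z,  H_1 = Z,  H_2 = 0,  H_3 = 0.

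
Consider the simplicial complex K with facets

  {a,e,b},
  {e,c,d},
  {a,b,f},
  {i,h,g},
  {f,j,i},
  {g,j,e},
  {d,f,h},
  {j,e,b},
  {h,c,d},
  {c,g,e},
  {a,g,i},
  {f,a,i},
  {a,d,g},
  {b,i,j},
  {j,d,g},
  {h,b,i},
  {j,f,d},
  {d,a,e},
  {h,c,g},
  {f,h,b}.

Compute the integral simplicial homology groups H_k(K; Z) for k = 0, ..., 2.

Take the total order a < b < c < d < e < f < g < h < i < j on the vertex set. Then K (dimension 2) consists of the simplices:

  0-simplices (10): a, b, c, d, e, f, g, h, i, j
  1-simplices (30): ab, ad, ae, af, ag, ai, be, bf, bh, bi, bj, cd, ce, cg, ch, de, df, dg, dh, dj, eg, ej, fh, fi, fj, gh, gi, gj, hi, ij
  2-simplices (20): abe, abf, ade, adg, afi, agi, bej, bfh, bhi, bij, cde, cdh, ceg, cgh, dfh, dfj, dgj, egj, fij, ghi

giving chain groups C_0 ≅ Z^10, C_1 ≅ Z^30, C_2 ≅ Z^20.

Boundary ∂_1: C_1 → C_0 sends each edge [p,q] (with p < q) to q − p. For instance
  ∂ej = j − e.
The 10×30 boundary matrix has rank 9 and Smith normal form diag(1,1,1,1,1,1,1,1,1).

Boundary ∂_2: C_2 → C_1 sends each 2-simplex [p,q,r] to [q,r] − [p,r] + [p,q]. For instance
  ∂abe = be − ae + ab,
  ∂bhi = hi − bi + bh.
The 30×20 boundary matrix has rank 20 and Smith normal form diag(1,1,1,1,1,1,1,1,1,1,1,1,1,1,1,1,1,1,1,2).

Computing H_k = (kernel of ∂_k) / (image of ∂_{k+1}):

  H_0: rank C_0 − rank ∂_1 = 10 − 9 = 1, and the invariant factors of ∂_1 are all 1, so H_0 = Z.
  H_1: rank ker ∂_1 − rank ∂_2 = (30 − 9) − 20 = 1, and ∂_2 has invariant factor 2 > 1, so H_1 = Z ⊕ Z_2.
  H_2: rank ker ∂_2 − rank ∂_3 = (20 − 20) − 0 = 0, and there is no ∂_3, so H_2 = 0.

As a check, the Euler characteristic is 10 − 30 + 20 = 0, which agrees with 1 − 1 + 0 = 0.

H_0 = Z,  H_1 = Z ⊕ Z_2,  H_2 = 0.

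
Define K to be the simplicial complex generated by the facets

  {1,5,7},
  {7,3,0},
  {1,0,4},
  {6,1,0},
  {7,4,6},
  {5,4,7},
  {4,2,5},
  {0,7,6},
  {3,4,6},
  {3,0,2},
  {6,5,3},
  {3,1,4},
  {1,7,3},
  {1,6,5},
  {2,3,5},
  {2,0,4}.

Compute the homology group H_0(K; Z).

H_0 = Z.

Take the total order 0 < 1 < 2 < 3 < 4 < 5 < 6 < 7 on the vertex set. Then K (dimension 2) consists of the simplices:

  0-simplices (8): [0], [1], [2], [3], [4], [5], [6], [7]
  1-simplices (24): (24 of them)
  2-simplices (16): [0,1,4], [0,1,6], [0,2,3], [0,2,4], [0,3,7], [0,6,7], [1,3,4], [1,3,7], [1,5,6], [1,5,7], [2,3,5], [2,4,5], [3,4,6], [3,5,6], [4,5,7], [4,6,7]

Hence C_0 ≅ Z^8, C_1 ≅ Z^24, C_2 ≅ Z^16.

∂_1: C_1 → C_0 is given by ∂[p,q] = [q] − [p]. For instance
  ∂[1,3] = [3] − [1].
The resulting 8×24 matrix has rank 7, and its Smith normal form has invariant factors (1,1,1,1,1,1,1).

Boundary ∂_2: C_2 → C_1 acts by ∂[p,q,r] = [q,r] − [p,r] + [p,q]. For instance
  ∂[0,2,3] = [2,3] − [0,3] + [0,2],
  ∂[1,3,7] = [3,7] − [1,7] + [1,3].
The 24×16 boundary matrix has rank 15 and Smith normal form diag(1,1,1,1,1,1,1,1,1,1,1,1,1,1,1).

From H_k ≅ ker(∂_k) / im(∂_{k+1}) we obtain:

  H_0: rank C_0 − rank ∂_1 = 8 − 7 = 1, and the invariant factors of ∂_1 are all 1, so H_0 ≅ Z.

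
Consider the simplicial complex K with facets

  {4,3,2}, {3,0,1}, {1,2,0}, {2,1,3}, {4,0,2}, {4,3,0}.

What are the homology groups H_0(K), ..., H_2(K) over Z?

H_0 ≅ Z,  H_1 = 0,  H_2 ≅ Z.

Take the total order 0 < 1 < 2 < 3 < 4 on the vertex set. Then K (dimension 2) consists of the simplices:

  0-simplices (5): [0], [1], [2], [3], [4]
  1-simplices (9): [0,1], [0,2], [0,3], [0,4], [1,2], [1,3], [2,3], [2,4], [3,4]
  2-simplices (6): [0,1,2], [0,1,3], [0,2,4], [0,3,4], [1,2,3], [2,3,4]

so the chain groups are C_0 ≅ Z^5, C_1 ≅ Z^9, C_2 ≅ Z^6.

∂_1: C_1 → C_0 maps an edge to its endpoints' difference, ∂[p,q] = q − p. For instance
  ∂[3,4] = [4] − [3].
As a 5×9 matrix over Z this has rank 4, with invariant factors (1,1,1,1).

∂_2: C_2 → C_1 acts by ∂[p,q,r] = [q,r] − [p,r] + [p,q]. For instance
  ∂[0,1,3] = [1,3] − [0,3] + [0,1],
  ∂[2,3,4] = [3,4] − [2,4] + [2,3].
This gives a 9×6 integer matrix of rank 5; reducing to Smith normal form yields diagonal entries (1,1,1,1,1).

Computing H_k = (kernel of ∂_k) / (image of ∂_{k+1}):

  H_0: rank C_0 − rank ∂_1 = 5 − 4 = 1, and the invariant factors of ∂_1 are all 1, so H_0 ≅ Z.
  H_1: rank ker ∂_1 − rank ∂_2 = (9 − 4) − 5 = 0, and the invariant factors of ∂_2 are all 1, so H_1 ≅ 0.
  H_2: rank ker ∂_2 − rank ∂_3 = (6 − 5) − 0 = 1, and there is no ∂_3, so H_2 ≅ Z.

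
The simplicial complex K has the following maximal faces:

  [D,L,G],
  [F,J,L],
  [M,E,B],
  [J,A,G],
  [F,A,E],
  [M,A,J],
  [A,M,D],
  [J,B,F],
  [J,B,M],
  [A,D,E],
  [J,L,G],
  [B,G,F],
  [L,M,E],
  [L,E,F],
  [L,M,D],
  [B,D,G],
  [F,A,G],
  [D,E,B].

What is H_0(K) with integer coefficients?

H_0 ≅ Z.

K has 9 vertices, 27 edges, 18 triangles.
rank ∂_0 = 0, rank ∂_1 = 8 ⇒ b_0 = 9 − 0 − 8 = 1; all invariant factors of ∂_1 are 1 so no torsion. So H_0 = Z.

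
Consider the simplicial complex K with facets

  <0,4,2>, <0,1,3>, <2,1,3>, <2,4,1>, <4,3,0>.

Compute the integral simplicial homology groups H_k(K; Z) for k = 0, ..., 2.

H_0 ≅ Z,  H_1 ≅ Z,  H_2 = 0.

Fix the vertex order 0 < 1 < 2 < 3 < 4 and write every simplex with vertices in increasing order. Then dim K = 2 and the simplices of K are:

  0-simplices (5): [0], [1], [2], [3], [4]
  1-simplices (10): [0,1], [0,2], [0,3], [0,4], [1,2], [1,3], [1,4], [2,3], [2,4], [3,4]
  2-simplices (5): [0,1,3], [0,2,4], [0,3,4], [1,2,3], [1,2,4]

Hence C_0 ≅ Z^5, C_1 ≅ Z^10, C_2 ≅ Z^5.

The boundary map ∂_1: C_1 → C_0 is given by ∂[p,q] = [q] − [p]. For instance
  ∂[3,4] = [4] − [3].
This gives a 5×10 integer matrix of rank 4; reducing to Smith normal form yields diagonal entries (1,1,1,1).

∂_2: C_2 → C_1 maps a triangle to the signed sum of its edges. For instance
  ∂[1,2,3] = [2,3] − [1,3] + [1,2],
  ∂[0,1,3] = [1,3] − [0,3] + [0,1].
The 10×5 boundary matrix has rank 5 and Smith normal form diag(1,1,1,1,1).

Reading off H_k = ker ∂_k / im ∂_{k+1}:

  H_0: rank C_0 − rank ∂_1 = 5 − 4 = 1, and the invariant factors of ∂_1 are all 1, so H_0 = Z.
  H_1: rank ker ∂_1 − rank ∂_2 = (10 − 4) − 5 = 1, and the invariant factors of ∂_2 are all 1, so H_1 = Z.
  H_2: rank ker ∂_2 − rank ∂_3 = (5 − 5) − 0 = 0, and there is no ∂_3, so H_2 = 0.

As a check, the Euler characteristic is 5 − 10 + 5 = 0, which agrees with 1 − 1 + 0 = 0.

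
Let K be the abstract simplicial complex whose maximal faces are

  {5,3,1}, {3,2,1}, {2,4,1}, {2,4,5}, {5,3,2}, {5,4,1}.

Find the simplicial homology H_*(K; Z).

H_0 ≅ Z,  H_1 = 0,  H_2 ≅ Z.

We work with the vertex ordering 1 < 2 < 3 < 4 < 5. The simplices of K, each written with vertices in increasing order, are:

  0-simplices (5): [1], [2], [3], [4], [5]
  1-simplices (9): [1,2], [1,3], [1,4], [1,5], [2,3], [2,4], [2,5], [3,5], [4,5]
  2-simplices (6): [1,2,3], [1,2,4], [1,3,5], [1,4,5], [2,3,5], [2,4,5]

Hence C_0 ≅ Z^5, C_1 ≅ Z^9, C_2 ≅ Z^6.

Boundary ∂_1: C_1 → C_0 is given by ∂[p,q] = [q] − [p].
This gives a 5×9 integer matrix of rank 4; reducing to Smith normal form yields diagonal entries (1,1,1,1).

∂_2: C_2 → C_1 maps a triangle to the signed sum of its edges. For instance
  ∂[2,4,5] = [4,5] − [2,5] + [2,4],
  ∂[2,3,5] = [3,5] − [2,5] + [2,3].
This gives a 9×6 integer matrix of rank 5; reducing to Smith normal form yields diagonal entries (1,1,1,1,1).

From H_k ≅ ker(∂_k) / im(∂_{k+1}) we obtain:

  H_0: rank C_0 − rank ∂_1 = 5 − 4 = 1, and the invariant factors of ∂_1 are all 1, so H_0 = Z.
  H_1: rank ker ∂_1 − rank ∂_2 = (9 − 4) − 5 = 0, and the invariant factors of ∂_2 are all 1, so H_1 = 0.
  H_2: rank ker ∂_2 − rank ∂_3 = (6 − 5) − 0 = 1, and there is no ∂_3, so H_2 = Z.

(K is a triangulation of the 2-sphere S^2.)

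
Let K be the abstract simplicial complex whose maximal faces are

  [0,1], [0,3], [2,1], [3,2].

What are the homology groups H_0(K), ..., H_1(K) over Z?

H_0 = Z,  H_1 = Z.

Fix the vertex order 0 < 1 < 2 < 3 and write every simplex with vertices in increasing order. Then dim K = 1 and the simplices of K are:

  0-simplices (4): [0], [1], [2], [3]
  1-simplices (4): [0,1], [0,3], [1,2], [2,3]

so the chain groups are C_0 ≅ Z^4, C_1 ≅ Z^4.

∂_1: C_1 → C_0 is given by ∂[p,q] = [q] − [p].
This gives a 4×4 integer matrix of rank 3; reducing to Smith normal form yields diagonal entries (1,1,1).

From H_k ≅ ker(∂_k) / im(∂_{k+1}) we obtain:

  H_0: rank C_0 − rank ∂_1 = 4 − 3 = 1, and the invariant factors of ∂_1 are all 1, so H_0 = Z.
  H_1: rank ker ∂_1 − rank ∂_2 = (4 − 3) − 0 = 1, and there is no ∂_2, so H_1 = Z.

As a check, the Euler characteristic is 4 − 4 = 0, which agrees with 1 − 1 = 0.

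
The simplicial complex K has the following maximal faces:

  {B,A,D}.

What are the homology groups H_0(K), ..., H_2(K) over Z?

Take the total order A < B < D on the vertex set. Then K (dimension 2) consists of the simplices:

  0-simplices (3): A, B, D
  1-simplices (3): AB, AD, BD
  2-simplices (1): ABD

so the chain groups are C_0 ≅ Z^3, C_1 ≅ Z^3, C_2 ≅ Z^1.

∂_1: C_1 → C_0 maps an edge to its endpoints' difference, ∂[p,q] = q − p.
This gives a 3×3 integer matrix of rank 2; reducing to Smith normal form yields diagonal entries (1,1).

∂_2: C_2 → C_1 acts by ∂[p,q,r] = [q,r] − [p,r] + [p,q]. For instance
  ∂ABD = BD − AD + AB.
The resulting 3×1 matrix has rank 1, and its Smith normal form has invariant factors (1).

Now H_k = ker ∂_k / im ∂_{k+1}, so:

  H_0: rank C_0 − rank ∂_1 = 3 − 2 = 1, and the invariant factors of ∂_1 are all 1, so H_0 ≅ Z.
  H_1: rank ker ∂_1 − rank ∂_2 = (3 − 2) − 1 = 0, and the invariant factors of ∂_2 are all 1, so H_1 ≅ 0.
  H_2: rank ker ∂_2 − rank ∂_3 = (1 − 1) − 0 = 0, and there is no ∂_3, so H_2 ≅ 0.

H_0 ≅ Z,  H_1 = 0,  H_2 = 0.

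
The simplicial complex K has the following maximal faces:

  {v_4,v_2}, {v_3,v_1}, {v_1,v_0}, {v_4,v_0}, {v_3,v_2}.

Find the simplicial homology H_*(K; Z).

K has 5 vertices, 5 edges.
rank ∂_0 = 0, rank ∂_1 = 4 ⇒ b_0 = 5 − 0 − 4 = 1; all invariant factors of ∂_1 are 1 so no torsion. So H_0 ≅ Z.
rank ∂_1 = 4, rank ∂_2 = 0 ⇒ b_1 = 5 − 4 − 0 = 1. So H_1 ≅ Z.

H_0 ≅ Z,  H_1 ≅ Z.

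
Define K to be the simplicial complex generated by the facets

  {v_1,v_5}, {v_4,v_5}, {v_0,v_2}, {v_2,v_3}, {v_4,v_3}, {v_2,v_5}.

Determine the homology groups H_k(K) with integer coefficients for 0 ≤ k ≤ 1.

H_0 = Z,  H_1 = Z.

Order the vertices as v_0 < v_1 < v_2 < v_3 < v_4 < v_5. Listing each simplex with vertices in this order, K has dimension 1 with simplices:

  0-simplices (6): [v_0], [v_1], [v_2], [v_3], [v_4], [v_5]
  1-simplices (6): [v_0,v_2], [v_1,v_5], [v_2,v_3], [v_2,v_5], [v_3,v_4], [v_4,v_5]

giving chain groups C_0 ≅ Z^6, C_1 ≅ Z^6.

∂_1: C_1 → C_0 sends each edge [p,q] (with p < q) to q − p.
As a 6×6 matrix over Z this has rank 5, with invariant factors (1,1,1,1,1).

Now H_k = ker ∂_k / im ∂_{k+1}, so:

  H_0: rank C_0 − rank ∂_1 = 6 − 5 = 1, and the invariant factors of ∂_1 are all 1, so H_0 ≅ Z.
  H_1: rank ker ∂_1 − rank ∂_2 = (6 − 5) − 0 = 1, and there is no ∂_2, so H_1 ≅ Z.

As a check, the Euler characteristic is 6 − 6 = 0, which agrees with 1 − 1 = 0.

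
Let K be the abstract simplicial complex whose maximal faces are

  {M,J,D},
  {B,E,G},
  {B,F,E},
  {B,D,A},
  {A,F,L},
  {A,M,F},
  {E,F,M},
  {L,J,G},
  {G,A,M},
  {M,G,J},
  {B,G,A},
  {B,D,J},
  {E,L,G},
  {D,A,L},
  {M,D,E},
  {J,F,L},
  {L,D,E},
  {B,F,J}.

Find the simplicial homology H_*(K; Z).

H_0 = Z,  H_1 = Z^2,  H_2 = Z.

Order the vertices as A < B < D < E < F < G < J < L < M. Listing each simplex with vertices in this order, K has dimension 2 with simplices:

  0-simplices (9): A, B, D, E, F, G, J, L, M
  1-simplices (27): AB, AD, AF, AG, AL, AM, BD, BE, BF, BG, BJ, DE, DJ, DL, DM, EF, EG, EL, EM, FJ, FL, FM, GJ, GL, GM, JL, JM
  2-simplices (18): ABD, ABG, ADL, AFL, AFM, AGM, BDJ, BEF, BEG, BFJ, DEL, DEM, DJM, EFM, EGL, FJL, GJL, GJM

Hence C_0 ≅ Z^9, C_1 ≅ Z^27, C_2 ≅ Z^18.

The boundary map ∂_1: C_1 → C_0 maps an edge to its endpoints' difference, ∂[p,q] = q − p.
The 9×27 boundary matrix has rank 8 and Smith normal form diag(1,1,1,1,1,1,1,1).

The boundary map ∂_2: C_2 → C_1 maps a triangle to the signed sum of its edges. For instance
  ∂AFL = FL − AL + AF,
  ∂GJM = JM − GM + GJ.
The 27×18 boundary matrix has rank 17 and Smith normal form diag(1,1,1,1,1,1,1,1,1,1,1,1,1,1,1,1,1).

Now H_k = ker ∂_k / im ∂_{k+1}, so:

  H_0: rank C_0 − rank ∂_1 = 9 − 8 = 1, and the invariant factors of ∂_1 are all 1, so H_0 ≅ Z.
  H_1: rank ker ∂_1 − rank ∂_2 = (27 − 8) − 17 = 2, and the invariant factors of ∂_2 are all 1, so H_1 ≅ Z^2.
  H_2: rank ker ∂_2 − rank ∂_3 = (18 − 17) − 0 = 1, and there is no ∂_3, so H_2 ≅ Z.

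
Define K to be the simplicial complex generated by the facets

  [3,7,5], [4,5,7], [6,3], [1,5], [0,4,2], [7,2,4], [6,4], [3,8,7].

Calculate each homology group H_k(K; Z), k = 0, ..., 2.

Fix the vertex order 0 < 1 < 2 < 3 < 4 < 5 < 6 < 7 < 8 and write every simplex with vertices in increasing order. Then dim K = 2 and the simplices of K are:

  0-simplices (9): [0], [1], [2], [3], [4], [5], [6], [7], [8]
  1-simplices (14): [0,2], [0,4], [1,5], [2,4], [2,7], [3,5], [3,6], [3,7], [3,8], [4,5], [4,6], [4,7], [5,7], [7,8]
  2-simplices (5): [0,2,4], [2,4,7], [3,5,7], [3,7,8], [4,5,7]

Hence C_0 ≅ Z^9, C_1 ≅ Z^14, C_2 ≅ Z^5.

Boundary ∂_1: C_1 → C_0 is given by ∂[p,q] = [q] − [p]. For instance
  ∂[0,2] = [2] − [0].
As a 9×14 matrix over Z this has rank 8, with invariant factors (1,1,1,1,1,1,1,1).

The boundary map ∂_2: C_2 → C_1 sends each 2-simplex [p,q,r] to [q,r] − [p,r] + [p,q]. For instance
  ∂[0,2,4] = [2,4] − [0,4] + [0,2],
  ∂[3,7,8] = [7,8] − [3,8] + [3,7].
The 14×5 boundary matrix has rank 5 and Smith normal form diag(1,1,1,1,1).

Now H_k = ker ∂_k / im ∂_{k+1}, so:

  H_0: rank C_0 − rank ∂_1 = 9 − 8 = 1, and the invariant factors of ∂_1 are all 1, so H_0 ≅ Z.
  H_1: rank ker ∂_1 − rank ∂_2 = (14 − 8) − 5 = 1, and the invariant factors of ∂_2 are all 1, so H_1 ≅ Z.
  H_2: rank ker ∂_2 − rank ∂_3 = (5 − 5) − 0 = 0, and there is no ∂_3, so H_2 ≅ 0.

H_0 = Z,  H_1 = Z,  H_2 = 0.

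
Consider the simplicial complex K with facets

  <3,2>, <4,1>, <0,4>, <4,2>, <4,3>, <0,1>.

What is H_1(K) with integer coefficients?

Take the total order 0 < 1 < 2 < 3 < 4 on the vertex set. Then K (dimension 1) consists of the simplices:

  0-simplices (5): [0], [1], [2], [3], [4]
  1-simplices (6): [0,1], [0,4], [1,4], [2,3], [2,4], [3,4]

giving chain groups C_0 ≅ Z^5, C_1 ≅ Z^6.

∂_1: C_1 → C_0 is given by ∂[p,q] = [q] − [p]. For instance
  ∂[2,3] = [3] − [2].
The resulting 5×6 matrix has rank 4, and its Smith normal form has invariant factors (1,1,1,1).

From H_k ≅ ker(∂_k) / im(∂_{k+1}) we obtain:

  H_1: rank ker ∂_1 − rank ∂_2 = (6 − 4) − 0 = 2, and there is no ∂_2, so H_1 = Z^2.

(K is a triangulation of a wedge of 2 circles.)

H_1 ≅ Z^2.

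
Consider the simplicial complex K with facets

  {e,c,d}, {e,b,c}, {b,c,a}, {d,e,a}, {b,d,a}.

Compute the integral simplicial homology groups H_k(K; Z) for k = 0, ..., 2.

Fix the vertex order a < b < c < d < e and write every simplex with vertices in increasing order. Then dim K = 2 and the simplices of K are:

  0-simplices (5): a, b, c, d, e
  1-simplices (10): ab, ac, ad, ae, bc, bd, be, cd, ce, de
  2-simplices (5): abc, abd, ade, bce, cde

so the chain groups are C_0 ≅ Z^5, C_1 ≅ Z^10, C_2 ≅ Z^5.

Boundary ∂_1: C_1 → C_0 maps an edge to its endpoints' difference, ∂[p,q] = q − p. For instance
  ∂ac = c − a.
This gives a 5×10 integer matrix of rank 4; reducing to Smith normal form yields diagonal entries (1,1,1,1).

The boundary map ∂_2: C_2 → C_1 maps a triangle to the signed sum of its edges. For instance
  ∂cde = de − ce + cd,
  ∂ade = de − ae + ad.
The resulting 10×5 matrix has rank 5, and its Smith normal form has invariant factors (1,1,1,1,1).

Now H_k = ker ∂_k / im ∂_{k+1}, so:

  H_0: rank C_0 − rank ∂_1 = 5 − 4 = 1, and the invariant factors of ∂_1 are all 1, so H_0 ≅ Z.
  H_1: rank ker ∂_1 − rank ∂_2 = (10 − 4) − 5 = 1, and the invariant factors of ∂_2 are all 1, so H_1 ≅ Z.
  H_2: rank ker ∂_2 − rank ∂_3 = (5 − 5) − 0 = 0, and there is no ∂_3, so H_2 ≅ 0.

(K is a triangulation of the Möbius band.)

H_0 ≅ Z,  H_1 ≅ Z,  H_2 = 0.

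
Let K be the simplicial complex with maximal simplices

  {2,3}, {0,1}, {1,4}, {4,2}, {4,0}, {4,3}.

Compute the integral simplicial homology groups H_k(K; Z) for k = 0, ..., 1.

H_0 = Z,  H_1 = Z^2.

Take the total order 0 < 1 < 2 < 3 < 4 on the vertex set. Then K (dimension 1) consists of the simplices:

  0-simplices (5): [0], [1], [2], [3], [4]
  1-simplices (6): [0,1], [0,4], [1,4], [2,3], [2,4], [3,4]

giving chain groups C_0 ≅ Z^5, C_1 ≅ Z^6.

Boundary ∂_1: C_1 → C_0 sends each edge [p,q] (with p < q) to q − p. For instance
  ∂[2,4] = [4] − [2].
The resulting 5×6 matrix has rank 4, and its Smith normal form has invariant factors (1,1,1,1).

Now H_k = ker ∂_k / im ∂_{k+1}, so:

  H_0: rank C_0 − rank ∂_1 = 5 − 4 = 1, and the invariant factors of ∂_1 are all 1, so H_0 = Z.
  H_1: rank ker ∂_1 − rank ∂_2 = (6 − 4) − 0 = 2, and there is no ∂_2, so H_1 = Z^2.

As a check, the Euler characteristic is 5 − 6 = -1, which agrees with 1 − 2 = -1.
(K is a triangulation of a wedge of 2 circles.)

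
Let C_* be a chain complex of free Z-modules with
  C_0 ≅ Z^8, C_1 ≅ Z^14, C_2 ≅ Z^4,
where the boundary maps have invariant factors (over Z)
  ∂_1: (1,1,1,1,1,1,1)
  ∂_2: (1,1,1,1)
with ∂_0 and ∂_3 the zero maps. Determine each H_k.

H_0: b_0 = 8 − 0 − 7 = 1; torsion from ∂_1 factors > 1: none. So H_0 = Z.
H_1: b_1 = 14 − 7 − 4 = 3; torsion from ∂_2 factors > 1: none. So H_1 = Z^3.
H_2: b_2 = 4 − 4 − 0 = 0; torsion from ∂_3 factors > 1: none. So H_2 = 0.

H_0 = Z,  H_1 = Z^3,  H_2 = 0.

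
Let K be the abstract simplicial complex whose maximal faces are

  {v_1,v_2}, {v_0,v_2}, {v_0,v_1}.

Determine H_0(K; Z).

Order the vertices as v_0 < v_1 < v_2. Listing each simplex with vertices in this order, K has dimension 1 with simplices:

  0-simplices (3): [v_0], [v_1], [v_2]
  1-simplices (3): [v_0,v_1], [v_0,v_2], [v_1,v_2]

Hence C_0 ≅ Z^3, C_1 ≅ Z^3.

Boundary ∂_1: C_1 → C_0 sends each edge [p,q] (with p < q) to q − p. For instance
  ∂[v_1,v_2] = [v_2] − [v_1].
The 3×3 boundary matrix has rank 2 and Smith normal form diag(1,1).

Now H_k = ker ∂_k / im ∂_{k+1}, so:

  H_0: rank C_0 − rank ∂_1 = 3 − 2 = 1, and the invariant factors of ∂_1 are all 1, so H_0 ≅ Z.

H_0 ≅ Z.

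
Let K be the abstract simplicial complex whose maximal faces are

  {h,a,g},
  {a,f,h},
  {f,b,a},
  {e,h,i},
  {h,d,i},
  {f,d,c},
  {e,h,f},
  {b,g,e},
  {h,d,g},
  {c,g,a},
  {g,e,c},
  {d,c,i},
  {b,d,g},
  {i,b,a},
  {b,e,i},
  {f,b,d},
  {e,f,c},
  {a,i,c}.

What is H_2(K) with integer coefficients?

Take the total order a < b < c < d < e < f < g < h < i on the vertex set. Then K (dimension 2) consists of the simplices:

  0-simplices (9): a, b, c, d, e, f, g, h, i
  1-simplices (27): ab, ac, af, ag, ah, ai, bd, be, bf, bg, bi, cd, ce, cf, cg, ci, df, dg, dh, di, ef, eg, eh, ei, fh, gh, hi
  2-simplices (18): abf, abi, acg, aci, afh, agh, bdf, bdg, beg, bei, cdf, cdi, cef, ceg, dgh, dhi, efh, ehi

so the chain groups are C_0 ≅ Z^9, C_1 ≅ Z^27, C_2 ≅ Z^18.

Boundary ∂_1: C_1 → C_0 sends each edge [p,q] (with p < q) to q − p. For instance
  ∂df = f − d.
The 9×27 boundary matrix has rank 8 and Smith normal form diag(1,1,1,1,1,1,1,1).

Boundary ∂_2: C_2 → C_1 acts by ∂[p,q,r] = [q,r] − [p,r] + [p,q]. For instance
  ∂afh = fh − ah + af,
  ∂ehi = hi − ei + eh.
As a 27×18 matrix over Z this has rank 17, with invariant factors (1,1,1,1,1,1,1,1,1,1,1,1,1,1,1,1,1).

Reading off H_k = ker ∂_k / im ∂_{k+1}:

  H_2: rank ker ∂_2 − rank ∂_3 = (18 − 17) − 0 = 1, and there is no ∂_3, so H_2 = Z.

(K is a triangulation of the torus T^2.)

H_2 ≅ Z.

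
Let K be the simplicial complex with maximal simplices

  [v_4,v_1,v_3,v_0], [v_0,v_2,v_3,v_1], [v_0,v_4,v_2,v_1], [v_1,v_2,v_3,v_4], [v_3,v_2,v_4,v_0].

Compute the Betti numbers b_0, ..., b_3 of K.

Take the total order v_0 < v_1 < v_2 < v_3 < v_4 on the vertex set. Then K (dimension 3) consists of the simplices:

  0-simplices (5): [v_0], [v_1], [v_2], [v_3], [v_4]
  1-simplices (10): [v_0,v_1], [v_0,v_2], [v_0,v_3], [v_0,v_4], [v_1,v_2], [v_1,v_3], [v_1,v_4], [v_2,v_3], [v_2,v_4], [v_3,v_4]
  2-simplices (10): [v_0,v_1,v_2], [v_0,v_1,v_3], [v_0,v_1,v_4], [v_0,v_2,v_3], [v_0,v_2,v_4], [v_0,v_3,v_4], [v_1,v_2,v_3], [v_1,v_2,v_4], [v_1,v_3,v_4], [v_2,v_3,v_4]
  3-simplices (5): [v_0,v_1,v_2,v_3], [v_0,v_1,v_2,v_4], [v_0,v_1,v_3,v_4], [v_0,v_2,v_3,v_4], [v_1,v_2,v_3,v_4]

so the chain groups are C_0 ≅ Z^5, C_1 ≅ Z^10, C_2 ≅ Z^10, C_3 ≅ Z^5.

∂_1: C_1 → C_0 is given by ∂[p,q] = [q] − [p]. For instance
  ∂[v_1,v_4] = [v_4] − [v_1].
This gives a 5×10 integer matrix of rank 4; reducing to Smith normal form yields diagonal entries (1,1,1,1).

Boundary ∂_2: C_2 → C_1 acts by ∂[p,q,r] = [q,r] − [p,r] + [p,q]. For instance
  ∂[v_0,v_3,v_4] = [v_3,v_4] − [v_0,v_4] + [v_0,v_3],
  ∂[v_1,v_3,v_4] = [v_3,v_4] − [v_1,v_4] + [v_1,v_3].
As a 10×10 matrix over Z this has rank 6, with invariant factors (1,1,1,1,1,1).

The boundary map ∂_3: C_3 → C_2 sends each 3-simplex σ to the alternating sum Σ_i (−1)^i (σ with its i-th vertex removed). For instance
  ∂[v_1,v_2,v_3,v_4] = [v_2,v_3,v_4] − [v_1,v_3,v_4] + [v_1,v_2,v_4] − [v_1,v_2,v_3],
  ∂[v_0,v_1,v_2,v_4] = [v_1,v_2,v_4] − [v_0,v_2,v_4] + [v_0,v_1,v_4] − [v_0,v_1,v_2].
The 10×5 boundary matrix has rank 4 and Smith normal form diag(1,1,1,1).

Reading off H_k = ker ∂_k / im ∂_{k+1}:

  H_0: rank C_0 − rank ∂_1 = 5 − 4 = 1, and the invariant factors of ∂_1 are all 1, so H_0 = Z.
  H_1: rank ker ∂_1 − rank ∂_2 = (10 − 4) − 6 = 0, and the invariant factors of ∂_2 are all 1, so H_1 = 0.
  H_2: rank ker ∂_2 − rank ∂_3 = (10 − 6) − 4 = 0, and the invariant factors of ∂_3 are all 1, so H_2 = 0.
  H_3: rank ker ∂_3 − rank ∂_4 = (5 − 4) − 0 = 1, and there is no ∂_4, so H_3 = Z.

(K is a triangulation of the 3-sphere S^3.)

Hence the Betti numbers are b_0 = 1, b_1 = 0, b_2 = 0, b_3 = 1.

b_0 = 1, b_1 = 0, b_2 = 0, b_3 = 1.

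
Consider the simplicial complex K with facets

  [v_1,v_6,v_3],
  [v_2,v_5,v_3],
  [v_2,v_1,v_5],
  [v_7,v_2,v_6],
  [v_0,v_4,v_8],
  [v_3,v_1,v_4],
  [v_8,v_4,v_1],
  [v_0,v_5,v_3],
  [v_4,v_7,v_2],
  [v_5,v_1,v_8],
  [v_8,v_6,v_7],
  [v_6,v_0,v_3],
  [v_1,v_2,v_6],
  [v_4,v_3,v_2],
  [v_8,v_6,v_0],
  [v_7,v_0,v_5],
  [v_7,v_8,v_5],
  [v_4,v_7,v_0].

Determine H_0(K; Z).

H_0 ≅ Z.

We work with the vertex ordering v_0 < v_1 < v_2 < v_3 < v_4 < v_5 < v_6 < v_7 < v_8. The simplices of K, each written with vertices in increasing order, are:

  0-simplices (9): [v_0], [v_1], [v_2], [v_3], [v_4], [v_5], [v_6], [v_7], [v_8]
  1-simplices (27): (27 of them)
  2-simplices (18): (18 of them)

giving chain groups C_0 ≅ Z^9, C_1 ≅ Z^27, C_2 ≅ Z^18.

Boundary ∂_1: C_1 → C_0 is given by ∂[p,q] = [q] − [p].
The 9×27 boundary matrix has rank 8 and Smith normal form diag(1,1,1,1,1,1,1,1).

The boundary map ∂_2: C_2 → C_1 sends each 2-simplex [p,q,r] to [q,r] − [p,r] + [p,q]. For instance
  ∂[v_1,v_2,v_6] = [v_2,v_6] − [v_1,v_6] + [v_1,v_2],
  ∂[v_1,v_3,v_4] = [v_3,v_4] − [v_1,v_4] + [v_1,v_3].
As a 27×18 matrix over Z this has rank 18, with invariant factors (1,1,1,1,1,1,1,1,1,1,1,1,1,1,1,1,1,2).

Computing H_k = (kernel of ∂_k) / (image of ∂_{k+1}):

  H_0: rank C_0 − rank ∂_1 = 9 − 8 = 1, and the invariant factors of ∂_1 are all 1, so H_0 = Z.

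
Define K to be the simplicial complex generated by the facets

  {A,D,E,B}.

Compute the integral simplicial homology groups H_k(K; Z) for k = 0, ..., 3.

H_0 = Z,  H_1 = 0,  H_2 = 0,  H_3 = 0.

Fix the vertex order A < B < D < E and write every simplex with vertices in increasing order. Then dim K = 3 and the simplices of K are:

  0-simplices (4): A, B, D, E
  1-simplices (6): AB, AD, AE, BD, BE, DE
  2-simplices (4): ABD, ABE, ADE, BDE
  3-simplices (1): ABDE

so the chain groups are C_0 ≅ Z^4, C_1 ≅ Z^6, C_2 ≅ Z^4, C_3 ≅ Z^1.

∂_1: C_1 → C_0 is given by ∂[p,q] = [q] − [p]. For instance
  ∂DE = E − D.
As a 4×6 matrix over Z this has rank 3, with invariant factors (1,1,1).

The boundary map ∂_2: C_2 → C_1 sends each 2-simplex [p,q,r] to [q,r] − [p,r] + [p,q]. For instance
  ∂ABE = BE − AE + AB,
  ∂ADE = DE − AE + AD.
This gives a 6×4 integer matrix of rank 3; reducing to Smith normal form yields diagonal entries (1,1,1).

∂_3: C_3 → C_2 sends each 3-simplex σ to the alternating sum Σ_i (−1)^i (σ with its i-th vertex removed). For instance
  ∂ABDE = BDE − ADE + ABE − ABD.
This gives a 4×1 integer matrix of rank 1; reducing to Smith normal form yields diagonal entries (1).

From H_k ≅ ker(∂_k) / im(∂_{k+1}) we obtain:

  H_0: rank C_0 − rank ∂_1 = 4 − 3 = 1, and the invariant factors of ∂_1 are all 1, so H_0 ≅ Z.
  H_1: rank ker ∂_1 − rank ∂_2 = (6 − 3) − 3 = 0, and the invariant factors of ∂_2 are all 1, so H_1 ≅ 0.
  H_2: rank ker ∂_2 − rank ∂_3 = (4 − 3) − 1 = 0, and the invariant factors of ∂_3 are all 1, so H_2 ≅ 0.
  H_3: rank ker ∂_3 − rank ∂_4 = (1 − 1) − 0 = 0, and there is no ∂_4, so H_3 ≅ 0.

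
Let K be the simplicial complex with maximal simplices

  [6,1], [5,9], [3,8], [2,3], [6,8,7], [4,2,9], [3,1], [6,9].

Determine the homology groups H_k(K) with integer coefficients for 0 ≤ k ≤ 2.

Take the total order 1 < 2 < 3 < 4 < 5 < 6 < 7 < 8 < 9 on the vertex set. Then K (dimension 2) consists of the simplices:

  0-simplices (9): [1], [2], [3], [4], [5], [6], [7], [8], [9]
  1-simplices (12): [1,3], [1,6], [2,3], [2,4], [2,9], [3,8], [4,9], [5,9], [6,7], [6,8], [6,9], [7,8]
  2-simplices (2): [2,4,9], [6,7,8]

Hence C_0 ≅ Z^9, C_1 ≅ Z^12, C_2 ≅ Z^2.

The boundary map ∂_1: C_1 → C_0 is given by ∂[p,q] = [q] − [p].
This gives a 9×12 integer matrix of rank 8; reducing to Smith normal form yields diagonal entries (1,1,1,1,1,1,1,1).

∂_2: C_2 → C_1 acts by ∂[p,q,r] = [q,r] − [p,r] + [p,q]. For instance
  ∂[2,4,9] = [4,9] − [2,9] + [2,4],
  ∂[6,7,8] = [7,8] − [6,8] + [6,7].
The resulting 12×2 matrix has rank 2, and its Smith normal form has invariant factors (1,1).

From H_k ≅ ker(∂_k) / im(∂_{k+1}) we obtain:

  H_0: rank C_0 − rank ∂_1 = 9 − 8 = 1, and the invariant factors of ∂_1 are all 1, so H_0 = Z.
  H_1: rank ker ∂_1 − rank ∂_2 = (12 − 8) − 2 = 2, and the invariant factors of ∂_2 are all 1, so H_1 = Z^2.
  H_2: rank ker ∂_2 − rank ∂_3 = (2 − 2) − 0 = 0, and there is no ∂_3, so H_2 = 0.

H_0 ≅ Z,  H_1 ≅ Z^2,  H_2 = 0.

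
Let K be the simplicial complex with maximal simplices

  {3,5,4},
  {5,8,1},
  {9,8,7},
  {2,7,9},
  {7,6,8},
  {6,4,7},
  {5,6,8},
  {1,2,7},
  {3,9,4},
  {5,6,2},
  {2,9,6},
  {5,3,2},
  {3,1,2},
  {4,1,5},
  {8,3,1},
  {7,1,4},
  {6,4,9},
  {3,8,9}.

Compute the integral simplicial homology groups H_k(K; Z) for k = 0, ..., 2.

Fix the vertex order 1 < 2 < 3 < 4 < 5 < 6 < 7 < 8 < 9 and write every simplex with vertices in increasing order. Then dim K = 2 and the simplices of K are:

  0-simplices (9): [1], [2], [3], [4], [5], [6], [7], [8], [9]
  1-simplices (27): (27 of them)
  2-simplices (18): [1,2,3], [1,2,7], [1,3,8], [1,4,5], [1,4,7], [1,5,8], [2,3,5], [2,5,6], [2,6,9], [2,7,9], [3,4,5], [3,4,9], [3,8,9], [4,6,7], [4,6,9], [5,6,8], [6,7,8], [7,8,9]

so the chain groups are C_0 ≅ Z^9, C_1 ≅ Z^27, C_2 ≅ Z^18.

∂_1: C_1 → C_0 is given by ∂[p,q] = [q] − [p]. For instance
  ∂[8,9] = [9] − [8].
This gives a 9×27 integer matrix of rank 8; reducing to Smith normal form yields diagonal entries (1,1,1,1,1,1,1,1).

∂_2: C_2 → C_1 sends each 2-simplex [p,q,r] to [q,r] − [p,r] + [p,q]. For instance
  ∂[1,4,5] = [4,5] − [1,5] + [1,4],
  ∂[3,4,9] = [4,9] − [3,9] + [3,4].
This gives a 27×18 integer matrix of rank 18; reducing to Smith normal form yields diagonal entries (1,1,1,1,1,1,1,1,1,1,1,1,1,1,1,1,1,2).

Computing H_k = (kernel of ∂_k) / (image of ∂_{k+1}):

  H_0: rank C_0 − rank ∂_1 = 9 − 8 = 1, and the invariant factors of ∂_1 are all 1, so H_0 ≅ Z.
  H_1: rank ker ∂_1 − rank ∂_2 = (27 − 8) − 18 = 1, and ∂_2 has invariant factor 2 > 1, so H_1 ≅ Z ⊕ Z/2Z.
  H_2: rank ker ∂_2 − rank ∂_3 = (18 − 18) − 0 = 0, and there is no ∂_3, so H_2 ≅ 0.

As a check, the Euler characteristic is 9 − 27 + 18 = 0, which agrees with 1 − 1 + 0 = 0.
(K is a triangulation of the Klein bottle.)

H_0 = Z,  H_1 = Z ⊕ Z/2Z,  H_2 = 0.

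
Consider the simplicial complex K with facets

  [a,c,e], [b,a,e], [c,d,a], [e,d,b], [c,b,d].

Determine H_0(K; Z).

Fix the vertex order a < b < c < d < e and write every simplex with vertices in increasing order. Then dim K = 2 and the simplices of K are:

  0-simplices (5): a, b, c, d, e
  1-simplices (10): ab, ac, ad, ae, bc, bd, be, cd, ce, de
  2-simplices (5): abe, acd, ace, bcd, bde

giving chain groups C_0 ≅ Z^5, C_1 ≅ Z^10, C_2 ≅ Z^5.

The boundary map ∂_1: C_1 → C_0 is given by ∂[p,q] = [q] − [p]. For instance
  ∂de = e − d.
The 5×10 boundary matrix has rank 4 and Smith normal form diag(1,1,1,1).

Boundary ∂_2: C_2 → C_1 sends each 2-simplex [p,q,r] to [q,r] − [p,r] + [p,q]. For instance
  ∂bcd = cd − bd + bc,
  ∂acd = cd − ad + ac.
The resulting 10×5 matrix has rank 5, and its Smith normal form has invariant factors (1,1,1,1,1).

From H_k ≅ ker(∂_k) / im(∂_{k+1}) we obtain:

  H_0: rank C_0 − rank ∂_1 = 5 − 4 = 1, and the invariant factors of ∂_1 are all 1, so H_0 ≅ Z.

H_0 = Z.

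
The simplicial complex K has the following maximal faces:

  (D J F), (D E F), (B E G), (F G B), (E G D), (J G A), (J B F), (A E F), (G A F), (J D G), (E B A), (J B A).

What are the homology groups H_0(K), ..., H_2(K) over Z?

Fix the vertex order A < B < D < E < F < G < J and write every simplex with vertices in increasing order. Then dim K = 2 and the simplices of K are:

  0-simplices (7): A, B, D, E, F, G, J
  1-simplices (18): AB, AE, AF, AG, AJ, BE, BF, BG, BJ, DE, DF, DG, DJ, EF, EG, FG, FJ, GJ
  2-simplices (12): ABE, ABJ, AEF, AFG, AGJ, BEG, BFG, BFJ, DEF, DEG, DFJ, DGJ

giving chain groups C_0 ≅ Z^7, C_1 ≅ Z^18, C_2 ≅ Z^12.

Boundary ∂_1: C_1 → C_0 sends each edge [p,q] (with p < q) to q − p. For instance
  ∂DE = E − D.
The 7×18 boundary matrix has rank 6 and Smith normal form diag(1,1,1,1,1,1).

∂_2: C_2 → C_1 maps a triangle to the signed sum of its edges. For instance
  ∂ABJ = BJ − AJ + AB,
  ∂BFG = FG − BG + BF.
The 18×12 boundary matrix has rank 12 and Smith normal form diag(1,1,1,1,1,1,1,1,1,1,1,2).

Now H_k = ker ∂_k / im ∂_{k+1}, so:

  H_0: rank C_0 − rank ∂_1 = 7 − 6 = 1, and the invariant factors of ∂_1 are all 1, so H_0 ≅ Z.
  H_1: rank ker ∂_1 − rank ∂_2 = (18 − 6) − 12 = 0, and ∂_2 has invariant factor 2 > 1, so H_1 ≅ Z/2Z.
  H_2: rank ker ∂_2 − rank ∂_3 = (12 − 12) − 0 = 0, and there is no ∂_3, so H_2 ≅ 0.

H_0 ≅ Z,  H_1 ≅ Z/2Z,  H_2 = 0.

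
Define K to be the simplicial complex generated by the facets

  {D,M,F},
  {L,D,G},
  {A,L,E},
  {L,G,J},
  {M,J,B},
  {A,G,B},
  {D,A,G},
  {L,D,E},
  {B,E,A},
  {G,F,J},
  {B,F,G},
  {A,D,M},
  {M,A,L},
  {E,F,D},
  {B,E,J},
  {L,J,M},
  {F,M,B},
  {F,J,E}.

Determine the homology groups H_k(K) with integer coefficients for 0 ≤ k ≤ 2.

Fix the vertex order A < B < D < E < F < G < J < L < M and write every simplex with vertices in increasing order. Then dim K = 2 and the simplices of K are:

  0-simplices (9): A, B, D, E, F, G, J, L, M
  1-simplices (27): AB, AD, AE, AG, AL, AM, BE, BF, BG, BJ, BM, DE, DF, DG, DL, DM, EF, EJ, EL, FG, FJ, FM, GJ, GL, JL, JM, LM
  2-simplices (18): ABE, ABG, ADG, ADM, AEL, ALM, BEJ, BFG, BFM, BJM, DEF, DEL, DFM, DGL, EFJ, FGJ, GJL, JLM

so the chain groups are C_0 ≅ Z^9, C_1 ≅ Z^27, C_2 ≅ Z^18.

Boundary ∂_1: C_1 → C_0 sends each edge [p,q] (with p < q) to q − p. For instance
  ∂JM = M − J.
This gives a 9×27 integer matrix of rank 8; reducing to Smith normal form yields diagonal entries (1,1,1,1,1,1,1,1).

∂_2: C_2 → C_1 sends each 2-simplex [p,q,r] to [q,r] − [p,r] + [p,q]. For instance
  ∂DGL = GL − DL + DG,
  ∂BFG = FG − BG + BF.
The 27×18 boundary matrix has rank 18 and Smith normal form diag(1,1,1,1,1,1,1,1,1,1,1,1,1,1,1,1,1,2).

Computing H_k = (kernel of ∂_k) / (image of ∂_{k+1}):

  H_0: rank C_0 − rank ∂_1 = 9 − 8 = 1, and the invariant factors of ∂_1 are all 1, so H_0 = Z.
  H_1: rank ker ∂_1 − rank ∂_2 = (27 − 8) − 18 = 1, and ∂_2 has invariant factor 2 > 1, so H_1 = Z ⊕ Z/2Z.
  H_2: rank ker ∂_2 − rank ∂_3 = (18 − 18) − 0 = 0, and there is no ∂_3, so H_2 = 0.

As a check, the Euler characteristic is 9 − 27 + 18 = 0, which agrees with 1 − 1 + 0 = 0.

H_0 = Z,  H_1 = Z ⊕ Z/2Z,  H_2 = 0.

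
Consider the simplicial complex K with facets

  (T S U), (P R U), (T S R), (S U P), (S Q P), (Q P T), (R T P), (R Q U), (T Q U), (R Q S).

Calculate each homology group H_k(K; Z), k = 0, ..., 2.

H_0 ≅ Z,  H_1 ≅ Z/2Z,  H_2 = 0.

Take the total order P < Q < R < S < T < U on the vertex set. Then K (dimension 2) consists of the simplices:

  0-simplices (6): P, Q, R, S, T, U
  1-simplices (15): PQ, PR, PS, PT, PU, QR, QS, QT, QU, RS, RT, RU, ST, SU, TU
  2-simplices (10): PQS, PQT, PRT, PRU, PSU, QRS, QRU, QTU, RST, STU

so the chain groups are C_0 ≅ Z^6, C_1 ≅ Z^15, C_2 ≅ Z^10.

Boundary ∂_1: C_1 → C_0 maps an edge to its endpoints' difference, ∂[p,q] = q − p.
The 6×15 boundary matrix has rank 5 and Smith normal form diag(1,1,1,1,1).

∂_2: C_2 → C_1 maps a triangle to the signed sum of its edges. For instance
  ∂RST = ST − RT + RS,
  ∂QRU = RU − QU + QR.
This gives a 15×10 integer matrix of rank 10; reducing to Smith normal form yields diagonal entries (1,1,1,1,1,1,1,1,1,2).

Reading off H_k = ker ∂_k / im ∂_{k+1}:

  H_0: rank C_0 − rank ∂_1 = 6 − 5 = 1, and the invariant factors of ∂_1 are all 1, so H_0 = Z.
  H_1: rank ker ∂_1 − rank ∂_2 = (15 − 5) − 10 = 0, and ∂_2 has invariant factor 2 > 1, so H_1 = Z/2Z.
  H_2: rank ker ∂_2 − rank ∂_3 = (10 − 10) − 0 = 0, and there is no ∂_3, so H_2 = 0.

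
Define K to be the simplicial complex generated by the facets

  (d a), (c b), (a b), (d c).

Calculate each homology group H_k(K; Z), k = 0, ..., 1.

Fix the vertex order a < b < c < d and write every simplex with vertices in increasing order. Then dim K = 1 and the simplices of K are:

  0-simplices (4): a, b, c, d
  1-simplices (4): ab, ad, bc, cd

so the chain groups are C_0 ≅ Z^4, C_1 ≅ Z^4.

∂_1: C_1 → C_0 is given by ∂[p,q] = [q] − [p]. For instance
  ∂ab = b − a.
As a 4×4 matrix over Z this has rank 3, with invariant factors (1,1,1).

Computing H_k = (kernel of ∂_k) / (image of ∂_{k+1}):

  H_0: rank C_0 − rank ∂_1 = 4 − 3 = 1, and the invariant factors of ∂_1 are all 1, so H_0 = Z.
  H_1: rank ker ∂_1 − rank ∂_2 = (4 − 3) − 0 = 1, and there is no ∂_2, so H_1 = Z.

(K is a triangulation of the circle S^1.)

H_0 = Z,  H_1 = Z.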